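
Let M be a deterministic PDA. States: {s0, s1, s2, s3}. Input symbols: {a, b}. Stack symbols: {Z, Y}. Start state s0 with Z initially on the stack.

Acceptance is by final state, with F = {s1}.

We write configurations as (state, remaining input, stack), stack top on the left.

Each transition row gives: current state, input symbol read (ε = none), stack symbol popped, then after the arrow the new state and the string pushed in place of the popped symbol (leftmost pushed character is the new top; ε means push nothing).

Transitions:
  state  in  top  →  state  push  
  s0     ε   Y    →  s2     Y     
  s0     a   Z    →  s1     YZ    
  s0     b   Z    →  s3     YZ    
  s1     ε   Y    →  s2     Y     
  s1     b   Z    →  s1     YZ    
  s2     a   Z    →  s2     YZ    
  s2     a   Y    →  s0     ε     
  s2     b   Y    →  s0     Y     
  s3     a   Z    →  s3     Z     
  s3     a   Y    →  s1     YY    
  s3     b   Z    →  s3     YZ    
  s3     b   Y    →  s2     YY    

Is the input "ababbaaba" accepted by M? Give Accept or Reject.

Accept

(s0, ababbaaba, Z) ⊢ (s1, babbaaba, YZ) ⊢ (s2, babbaaba, YZ) ⊢ (s0, abbaaba, YZ) ⊢ (s2, abbaaba, YZ) ⊢ (s0, bbaaba, Z) ⊢ (s3, baaba, YZ) ⊢ (s2, aaba, YYZ) ⊢ (s0, aba, YZ) ⊢ (s2, aba, YZ) ⊢ (s0, ba, Z) ⊢ (s3, a, YZ) ⊢ (s1, ε, YYZ)
All input consumed; state s1 ∈ F.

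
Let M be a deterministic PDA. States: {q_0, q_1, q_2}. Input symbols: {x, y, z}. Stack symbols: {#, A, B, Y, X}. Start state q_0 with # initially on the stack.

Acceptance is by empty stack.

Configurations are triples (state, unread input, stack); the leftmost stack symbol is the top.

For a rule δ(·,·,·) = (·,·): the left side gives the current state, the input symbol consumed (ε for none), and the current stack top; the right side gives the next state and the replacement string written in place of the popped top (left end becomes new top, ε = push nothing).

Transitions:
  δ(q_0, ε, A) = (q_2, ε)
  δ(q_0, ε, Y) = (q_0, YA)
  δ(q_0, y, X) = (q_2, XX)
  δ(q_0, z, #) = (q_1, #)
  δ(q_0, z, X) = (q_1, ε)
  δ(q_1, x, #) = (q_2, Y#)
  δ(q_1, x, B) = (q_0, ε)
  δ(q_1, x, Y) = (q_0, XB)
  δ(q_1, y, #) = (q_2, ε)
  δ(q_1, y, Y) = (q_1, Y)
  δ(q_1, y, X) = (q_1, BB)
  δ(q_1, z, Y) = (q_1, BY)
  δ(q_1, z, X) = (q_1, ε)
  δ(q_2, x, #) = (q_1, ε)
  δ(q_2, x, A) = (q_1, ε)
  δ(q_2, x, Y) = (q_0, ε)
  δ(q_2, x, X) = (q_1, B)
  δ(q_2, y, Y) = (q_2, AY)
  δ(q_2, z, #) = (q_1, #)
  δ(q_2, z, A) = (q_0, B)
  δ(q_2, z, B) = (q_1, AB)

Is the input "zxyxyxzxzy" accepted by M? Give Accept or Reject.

(q_0, zxyxyxzxzy, #)
  read z, top #: go to q_1, push # → (q_1, xyxyxzxzy, #)
  read x, top #: go to q_2, push Y# → (q_2, yxyxzxzy, Y#)
  read y, top Y: go to q_2, push AY → (q_2, xyxzxzy, AY#)
  read x, top A: go to q_1, push ε → (q_1, yxzxzy, Y#)
  read y, top Y: go to q_1, push Y → (q_1, xzxzy, Y#)
  read x, top Y: go to q_0, push XB → (q_0, zxzy, XB#)
  read z, top X: go to q_1, push ε → (q_1, xzy, B#)
  read x, top B: go to q_0, push ε → (q_0, zy, #)
  read z, top #: go to q_1, push # → (q_1, y, #)
  read y, top #: go to q_2, push ε → (q_2, ε, ε)
All input consumed and the stack is empty.

Accept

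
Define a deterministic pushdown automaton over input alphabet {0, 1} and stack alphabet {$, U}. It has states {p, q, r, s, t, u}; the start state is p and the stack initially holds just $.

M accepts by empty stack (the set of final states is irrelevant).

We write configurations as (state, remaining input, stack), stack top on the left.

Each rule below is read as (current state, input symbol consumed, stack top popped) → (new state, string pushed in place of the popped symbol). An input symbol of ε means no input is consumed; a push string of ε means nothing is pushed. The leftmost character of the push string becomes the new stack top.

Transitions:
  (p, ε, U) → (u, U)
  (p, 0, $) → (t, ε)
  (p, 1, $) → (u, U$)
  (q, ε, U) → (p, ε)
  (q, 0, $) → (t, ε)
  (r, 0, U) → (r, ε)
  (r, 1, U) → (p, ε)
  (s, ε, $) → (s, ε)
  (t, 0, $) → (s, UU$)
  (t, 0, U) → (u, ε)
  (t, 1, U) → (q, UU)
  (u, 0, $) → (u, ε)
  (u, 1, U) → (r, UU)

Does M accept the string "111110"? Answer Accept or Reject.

(p, 111110, $)
  read 1, top $: go to u, push U$ → (u, 11110, U$)
  read 1, top U: go to r, push UU → (r, 1110, UU$)
  read 1, top U: go to p, push ε → (p, 110, U$)
  ε-move, top U: go to u, push U → (u, 110, U$)
  read 1, top U: go to r, push UU → (r, 10, UU$)
  read 1, top U: go to p, push ε → (p, 0, U$)
  ε-move, top U: go to u, push U → (u, 0, U$)
No transition applies at (u, 0, U$); input not fully consumed.

Reject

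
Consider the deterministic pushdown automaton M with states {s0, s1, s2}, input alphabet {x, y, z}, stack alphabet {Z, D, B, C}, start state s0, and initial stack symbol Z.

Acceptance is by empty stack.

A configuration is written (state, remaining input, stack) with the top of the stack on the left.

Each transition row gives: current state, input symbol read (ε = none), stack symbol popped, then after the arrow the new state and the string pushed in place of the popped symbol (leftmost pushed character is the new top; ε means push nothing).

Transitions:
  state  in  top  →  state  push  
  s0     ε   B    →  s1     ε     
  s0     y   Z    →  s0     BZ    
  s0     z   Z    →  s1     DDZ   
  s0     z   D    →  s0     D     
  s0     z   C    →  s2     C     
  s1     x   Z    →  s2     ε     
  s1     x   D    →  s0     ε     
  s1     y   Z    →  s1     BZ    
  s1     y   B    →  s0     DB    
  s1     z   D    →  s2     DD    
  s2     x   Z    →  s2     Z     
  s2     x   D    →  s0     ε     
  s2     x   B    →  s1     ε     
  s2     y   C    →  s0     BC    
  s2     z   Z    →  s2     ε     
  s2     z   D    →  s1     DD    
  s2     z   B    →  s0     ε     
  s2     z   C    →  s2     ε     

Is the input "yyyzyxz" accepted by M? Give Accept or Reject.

Reject

(s0, yyyzyxz, Z)
  read y, top Z: go to s0, push BZ → (s0, yyzyxz, BZ)
  ε-move, top B: go to s1, push ε → (s1, yyzyxz, Z)
  read y, top Z: go to s1, push BZ → (s1, yzyxz, BZ)
  read y, top B: go to s0, push DB → (s0, zyxz, DBZ)
  read z, top D: go to s0, push D → (s0, yxz, DBZ)
No transition applies at (s0, yxz, DBZ); input not fully consumed.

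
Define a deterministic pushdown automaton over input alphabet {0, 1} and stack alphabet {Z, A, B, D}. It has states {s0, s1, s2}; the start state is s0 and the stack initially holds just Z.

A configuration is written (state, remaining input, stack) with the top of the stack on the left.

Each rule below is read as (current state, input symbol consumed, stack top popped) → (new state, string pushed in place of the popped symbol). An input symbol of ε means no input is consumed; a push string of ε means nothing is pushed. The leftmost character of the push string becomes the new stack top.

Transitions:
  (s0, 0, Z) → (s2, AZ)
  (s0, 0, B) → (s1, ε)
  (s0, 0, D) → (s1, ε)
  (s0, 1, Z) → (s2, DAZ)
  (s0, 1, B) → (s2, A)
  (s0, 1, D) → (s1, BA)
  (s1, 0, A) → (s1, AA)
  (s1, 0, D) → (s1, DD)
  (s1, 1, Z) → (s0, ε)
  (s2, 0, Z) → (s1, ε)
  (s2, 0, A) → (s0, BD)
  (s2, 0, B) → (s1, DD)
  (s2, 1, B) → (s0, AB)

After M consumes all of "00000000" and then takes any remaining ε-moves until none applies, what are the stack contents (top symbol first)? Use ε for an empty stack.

DDDDDDZ

(s0, 00000000, Z)
  read 0, top Z: go to s2, push AZ → (s2, 0000000, AZ)
  read 0, top A: go to s0, push BD → (s0, 000000, BDZ)
  read 0, top B: go to s1, push ε → (s1, 00000, DZ)
  read 0, top D: go to s1, push DD → (s1, 0000, DDZ)
  read 0, top D: go to s1, push DD → (s1, 000, DDDZ)
  read 0, top D: go to s1, push DD → (s1, 00, DDDDZ)
  read 0, top D: go to s1, push DD → (s1, 0, DDDDDZ)
  read 0, top D: go to s1, push DD → (s1, ε, DDDDDDZ)
All input consumed in state s1 with stack DDDDDDZ.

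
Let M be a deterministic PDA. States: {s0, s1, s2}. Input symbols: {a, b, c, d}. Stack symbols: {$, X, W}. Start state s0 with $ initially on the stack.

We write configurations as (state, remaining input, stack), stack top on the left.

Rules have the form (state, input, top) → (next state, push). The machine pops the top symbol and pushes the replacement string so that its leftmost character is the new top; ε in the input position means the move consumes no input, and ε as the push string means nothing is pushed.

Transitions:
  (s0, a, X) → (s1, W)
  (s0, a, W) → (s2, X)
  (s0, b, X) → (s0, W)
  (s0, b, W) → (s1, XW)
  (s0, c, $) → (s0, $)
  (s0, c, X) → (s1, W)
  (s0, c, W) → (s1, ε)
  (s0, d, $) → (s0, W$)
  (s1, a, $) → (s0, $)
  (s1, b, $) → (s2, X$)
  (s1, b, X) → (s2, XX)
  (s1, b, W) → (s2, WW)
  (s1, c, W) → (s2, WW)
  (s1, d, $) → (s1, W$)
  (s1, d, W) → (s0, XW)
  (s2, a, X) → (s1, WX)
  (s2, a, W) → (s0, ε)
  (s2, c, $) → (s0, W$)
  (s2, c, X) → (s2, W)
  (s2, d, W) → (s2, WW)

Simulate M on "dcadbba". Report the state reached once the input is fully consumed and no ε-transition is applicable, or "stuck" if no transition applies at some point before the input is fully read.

(s0, dcadbba, $)
  read d, top $: go to s0, push W$ → (s0, cadbba, W$)
  read c, top W: go to s1, push ε → (s1, adbba, $)
  read a, top $: go to s0, push $ → (s0, dbba, $)
  read d, top $: go to s0, push W$ → (s0, bba, W$)
  read b, top W: go to s1, push XW → (s1, ba, XW$)
  read b, top X: go to s2, push XX → (s2, a, XXW$)
  read a, top X: go to s1, push WX → (s1, ε, WXXW$)
All input consumed; M is in state s1.

s1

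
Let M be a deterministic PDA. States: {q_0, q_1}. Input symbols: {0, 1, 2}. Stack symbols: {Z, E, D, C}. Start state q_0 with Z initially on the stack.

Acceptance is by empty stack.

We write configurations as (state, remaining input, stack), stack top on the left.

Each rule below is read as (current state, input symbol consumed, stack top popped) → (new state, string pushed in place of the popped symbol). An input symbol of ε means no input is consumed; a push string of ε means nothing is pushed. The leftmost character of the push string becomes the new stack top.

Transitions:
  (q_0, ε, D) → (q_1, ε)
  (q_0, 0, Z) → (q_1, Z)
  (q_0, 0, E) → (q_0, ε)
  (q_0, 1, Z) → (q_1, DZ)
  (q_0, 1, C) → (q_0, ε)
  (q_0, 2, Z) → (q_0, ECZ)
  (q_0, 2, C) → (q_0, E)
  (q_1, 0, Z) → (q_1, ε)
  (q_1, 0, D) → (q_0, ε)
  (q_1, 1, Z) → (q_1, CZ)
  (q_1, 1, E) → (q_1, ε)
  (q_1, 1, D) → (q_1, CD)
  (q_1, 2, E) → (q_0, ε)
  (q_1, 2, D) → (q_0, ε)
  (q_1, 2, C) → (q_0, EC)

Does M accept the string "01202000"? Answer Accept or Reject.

Accept

(q_0, 01202000, Z)
  read 0, top Z: go to q_1, push Z → (q_1, 1202000, Z)
  read 1, top Z: go to q_1, push CZ → (q_1, 202000, CZ)
  read 2, top C: go to q_0, push EC → (q_0, 02000, ECZ)
  read 0, top E: go to q_0, push ε → (q_0, 2000, CZ)
  read 2, top C: go to q_0, push E → (q_0, 000, EZ)
  read 0, top E: go to q_0, push ε → (q_0, 00, Z)
  read 0, top Z: go to q_1, push Z → (q_1, 0, Z)
  read 0, top Z: go to q_1, push ε → (q_1, ε, ε)
All input consumed and the stack is empty.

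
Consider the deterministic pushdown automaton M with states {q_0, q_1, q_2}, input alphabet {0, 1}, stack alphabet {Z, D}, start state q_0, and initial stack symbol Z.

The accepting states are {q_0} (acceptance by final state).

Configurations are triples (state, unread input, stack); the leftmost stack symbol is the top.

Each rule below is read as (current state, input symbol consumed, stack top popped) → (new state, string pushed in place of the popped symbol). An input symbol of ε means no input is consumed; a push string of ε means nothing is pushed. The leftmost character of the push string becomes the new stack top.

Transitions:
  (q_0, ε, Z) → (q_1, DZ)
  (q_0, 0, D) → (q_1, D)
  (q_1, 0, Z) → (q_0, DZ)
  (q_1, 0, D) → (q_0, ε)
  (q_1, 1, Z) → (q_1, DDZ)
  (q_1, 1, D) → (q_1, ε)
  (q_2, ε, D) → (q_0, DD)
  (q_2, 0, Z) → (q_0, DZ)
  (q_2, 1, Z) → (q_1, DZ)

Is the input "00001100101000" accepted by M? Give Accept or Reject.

(q_0, 00001100101000, Z)
  ε-move, top Z: go to q_1, push DZ → (q_1, 00001100101000, DZ)
  read 0, top D: go to q_0, push ε → (q_0, 0001100101000, Z)
  ε-move, top Z: go to q_1, push DZ → (q_1, 0001100101000, DZ)
  read 0, top D: go to q_0, push ε → (q_0, 001100101000, Z)
  ε-move, top Z: go to q_1, push DZ → (q_1, 001100101000, DZ)
  read 0, top D: go to q_0, push ε → (q_0, 01100101000, Z)
  ε-move, top Z: go to q_1, push DZ → (q_1, 01100101000, DZ)
  read 0, top D: go to q_0, push ε → (q_0, 1100101000, Z)
  ε-move, top Z: go to q_1, push DZ → (q_1, 1100101000, DZ)
  read 1, top D: go to q_1, push ε → (q_1, 100101000, Z)
  read 1, top Z: go to q_1, push DDZ → (q_1, 00101000, DDZ)
  read 0, top D: go to q_0, push ε → (q_0, 0101000, DZ)
  read 0, top D: go to q_1, push D → (q_1, 101000, DZ)
  read 1, top D: go to q_1, push ε → (q_1, 01000, Z)
  read 0, top Z: go to q_0, push DZ → (q_0, 1000, DZ)
No transition applies at (q_0, 1000, DZ); input not fully consumed.

Reject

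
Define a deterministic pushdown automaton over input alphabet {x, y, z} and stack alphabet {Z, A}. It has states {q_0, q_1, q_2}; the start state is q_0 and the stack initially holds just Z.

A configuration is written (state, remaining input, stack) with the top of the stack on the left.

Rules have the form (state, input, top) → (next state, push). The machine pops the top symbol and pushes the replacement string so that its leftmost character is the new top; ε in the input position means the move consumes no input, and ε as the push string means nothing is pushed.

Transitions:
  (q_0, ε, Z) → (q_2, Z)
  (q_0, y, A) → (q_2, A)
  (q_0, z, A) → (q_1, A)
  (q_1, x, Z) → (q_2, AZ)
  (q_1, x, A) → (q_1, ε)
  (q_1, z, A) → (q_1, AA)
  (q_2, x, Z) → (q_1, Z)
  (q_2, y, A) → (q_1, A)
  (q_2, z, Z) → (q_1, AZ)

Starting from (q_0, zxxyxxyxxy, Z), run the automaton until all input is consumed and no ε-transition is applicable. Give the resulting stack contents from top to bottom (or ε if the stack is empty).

AZ

(q_0, zxxyxxyxxy, Z)
  ε-move, top Z: go to q_2, push Z → (q_2, zxxyxxyxxy, Z)
  read z, top Z: go to q_1, push AZ → (q_1, xxyxxyxxy, AZ)
  read x, top A: go to q_1, push ε → (q_1, xyxxyxxy, Z)
  read x, top Z: go to q_2, push AZ → (q_2, yxxyxxy, AZ)
  read y, top A: go to q_1, push A → (q_1, xxyxxy, AZ)
  read x, top A: go to q_1, push ε → (q_1, xyxxy, Z)
  read x, top Z: go to q_2, push AZ → (q_2, yxxy, AZ)
  read y, top A: go to q_1, push A → (q_1, xxy, AZ)
  read x, top A: go to q_1, push ε → (q_1, xy, Z)
  read x, top Z: go to q_2, push AZ → (q_2, y, AZ)
  read y, top A: go to q_1, push A → (q_1, ε, AZ)
All input consumed in state q_1 with stack AZ.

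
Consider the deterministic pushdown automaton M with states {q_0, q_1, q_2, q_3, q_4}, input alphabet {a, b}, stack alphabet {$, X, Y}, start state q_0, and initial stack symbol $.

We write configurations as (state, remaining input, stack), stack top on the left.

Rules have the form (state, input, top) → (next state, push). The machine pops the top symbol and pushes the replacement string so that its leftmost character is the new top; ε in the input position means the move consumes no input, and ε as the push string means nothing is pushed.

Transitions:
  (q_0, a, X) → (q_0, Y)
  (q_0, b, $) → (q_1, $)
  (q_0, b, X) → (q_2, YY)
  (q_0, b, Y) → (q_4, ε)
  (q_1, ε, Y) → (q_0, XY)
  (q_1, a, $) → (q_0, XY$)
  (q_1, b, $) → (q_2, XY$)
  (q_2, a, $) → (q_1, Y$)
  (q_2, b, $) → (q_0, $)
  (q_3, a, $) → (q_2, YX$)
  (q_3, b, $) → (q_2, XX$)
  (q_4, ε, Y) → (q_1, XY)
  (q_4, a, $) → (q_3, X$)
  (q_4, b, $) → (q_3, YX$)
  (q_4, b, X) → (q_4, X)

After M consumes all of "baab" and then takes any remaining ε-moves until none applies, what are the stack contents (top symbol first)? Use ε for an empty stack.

XY$

(q_0, baab, $)
  read b, top $: go to q_1, push $ → (q_1, aab, $)
  read a, top $: go to q_0, push XY$ → (q_0, ab, XY$)
  read a, top X: go to q_0, push Y → (q_0, b, YY$)
  read b, top Y: go to q_4, push ε → (q_4, ε, Y$)
  ε-move, top Y: go to q_1, push XY → (q_1, ε, XY$)
All input consumed in state q_1 with stack XY$.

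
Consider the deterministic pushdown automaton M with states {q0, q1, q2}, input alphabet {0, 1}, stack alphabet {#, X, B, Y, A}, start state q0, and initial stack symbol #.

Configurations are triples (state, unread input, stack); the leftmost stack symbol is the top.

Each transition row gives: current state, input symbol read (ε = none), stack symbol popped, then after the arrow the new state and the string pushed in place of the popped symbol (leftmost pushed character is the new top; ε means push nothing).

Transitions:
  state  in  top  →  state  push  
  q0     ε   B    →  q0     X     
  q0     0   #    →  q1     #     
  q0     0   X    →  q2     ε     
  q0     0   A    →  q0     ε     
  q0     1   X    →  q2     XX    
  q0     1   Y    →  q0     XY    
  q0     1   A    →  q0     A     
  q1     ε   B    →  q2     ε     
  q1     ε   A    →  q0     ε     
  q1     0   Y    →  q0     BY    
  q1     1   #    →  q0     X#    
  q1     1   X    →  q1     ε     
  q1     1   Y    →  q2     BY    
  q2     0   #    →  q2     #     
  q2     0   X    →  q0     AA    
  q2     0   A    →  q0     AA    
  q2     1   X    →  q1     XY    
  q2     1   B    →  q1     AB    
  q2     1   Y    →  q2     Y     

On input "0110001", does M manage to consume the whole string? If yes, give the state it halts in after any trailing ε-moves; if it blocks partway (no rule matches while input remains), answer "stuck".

q2

(q0, 0110001, #) ⊢ (q1, 110001, #) ⊢ (q0, 10001, X#) ⊢ (q2, 0001, XX#) ⊢ (q0, 001, AAX#) ⊢ (q0, 01, AX#) ⊢ (q0, 1, X#) ⊢ (q2, ε, XX#)
All input consumed; M is in state q2.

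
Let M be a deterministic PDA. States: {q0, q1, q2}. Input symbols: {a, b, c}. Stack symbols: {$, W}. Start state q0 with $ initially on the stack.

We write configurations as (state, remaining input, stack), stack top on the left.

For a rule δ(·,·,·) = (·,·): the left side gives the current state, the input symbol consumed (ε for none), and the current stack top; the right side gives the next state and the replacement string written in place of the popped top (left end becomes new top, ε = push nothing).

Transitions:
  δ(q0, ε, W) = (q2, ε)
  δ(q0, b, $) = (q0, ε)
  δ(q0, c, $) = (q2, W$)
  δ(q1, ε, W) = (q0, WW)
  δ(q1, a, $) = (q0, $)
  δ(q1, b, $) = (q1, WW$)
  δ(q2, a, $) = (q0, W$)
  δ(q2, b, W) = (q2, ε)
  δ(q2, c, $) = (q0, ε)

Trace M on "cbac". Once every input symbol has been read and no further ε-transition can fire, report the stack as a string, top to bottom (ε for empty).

(q0, cbac, $) ⊢ (q2, bac, W$) ⊢ (q2, ac, $) ⊢ (q0, c, W$) ⊢ (q2, c, $) ⊢ (q0, ε, ε)
All input consumed in state q0 with stack ε.

ε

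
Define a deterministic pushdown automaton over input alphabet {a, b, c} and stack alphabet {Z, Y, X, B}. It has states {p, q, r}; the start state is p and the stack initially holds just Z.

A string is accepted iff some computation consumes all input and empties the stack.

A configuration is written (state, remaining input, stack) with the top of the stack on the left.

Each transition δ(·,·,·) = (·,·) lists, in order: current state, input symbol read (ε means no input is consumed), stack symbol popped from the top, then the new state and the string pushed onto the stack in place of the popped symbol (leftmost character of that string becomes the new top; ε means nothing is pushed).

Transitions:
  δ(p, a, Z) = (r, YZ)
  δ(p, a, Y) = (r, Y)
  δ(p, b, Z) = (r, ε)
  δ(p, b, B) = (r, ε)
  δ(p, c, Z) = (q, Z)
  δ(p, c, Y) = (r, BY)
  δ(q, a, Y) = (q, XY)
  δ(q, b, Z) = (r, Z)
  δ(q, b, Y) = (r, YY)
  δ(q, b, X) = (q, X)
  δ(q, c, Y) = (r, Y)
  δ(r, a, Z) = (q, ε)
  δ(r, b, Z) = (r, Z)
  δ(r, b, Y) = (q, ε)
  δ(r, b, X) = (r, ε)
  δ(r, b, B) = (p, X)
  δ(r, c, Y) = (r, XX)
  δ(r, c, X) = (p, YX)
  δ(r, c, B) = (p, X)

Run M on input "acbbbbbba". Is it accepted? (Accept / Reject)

(p, acbbbbbba, Z) ⊢ (r, cbbbbbba, YZ) ⊢ (r, bbbbbba, XXZ) ⊢ (r, bbbbba, XZ) ⊢ (r, bbbba, Z) ⊢ (r, bbba, Z) ⊢ (r, bba, Z) ⊢ (r, ba, Z) ⊢ (r, a, Z) ⊢ (q, ε, ε)
All input consumed and the stack is empty.

Accept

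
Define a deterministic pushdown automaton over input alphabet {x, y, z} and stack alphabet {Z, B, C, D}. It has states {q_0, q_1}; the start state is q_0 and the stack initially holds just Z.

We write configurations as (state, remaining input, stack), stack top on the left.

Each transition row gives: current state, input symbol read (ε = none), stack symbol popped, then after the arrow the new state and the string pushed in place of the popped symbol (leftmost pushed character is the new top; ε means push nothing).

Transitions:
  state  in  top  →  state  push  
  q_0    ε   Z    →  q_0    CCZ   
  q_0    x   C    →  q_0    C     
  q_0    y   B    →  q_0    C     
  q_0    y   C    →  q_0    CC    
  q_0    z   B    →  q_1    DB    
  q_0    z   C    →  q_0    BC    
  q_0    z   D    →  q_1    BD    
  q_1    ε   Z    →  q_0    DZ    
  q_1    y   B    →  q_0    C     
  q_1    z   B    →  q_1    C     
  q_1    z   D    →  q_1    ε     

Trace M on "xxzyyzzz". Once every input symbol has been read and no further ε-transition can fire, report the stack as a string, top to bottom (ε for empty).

BCCCCZ

(q_0, xxzyyzzz, Z)
  ε-move, top Z: go to q_0, push CCZ → (q_0, xxzyyzzz, CCZ)
  read x, top C: go to q_0, push C → (q_0, xzyyzzz, CCZ)
  read x, top C: go to q_0, push C → (q_0, zyyzzz, CCZ)
  read z, top C: go to q_0, push BC → (q_0, yyzzz, BCCZ)
  read y, top B: go to q_0, push C → (q_0, yzzz, CCCZ)
  read y, top C: go to q_0, push CC → (q_0, zzz, CCCCZ)
  read z, top C: go to q_0, push BC → (q_0, zz, BCCCCZ)
  read z, top B: go to q_1, push DB → (q_1, z, DBCCCCZ)
  read z, top D: go to q_1, push ε → (q_1, ε, BCCCCZ)
All input consumed in state q_1 with stack BCCCCZ.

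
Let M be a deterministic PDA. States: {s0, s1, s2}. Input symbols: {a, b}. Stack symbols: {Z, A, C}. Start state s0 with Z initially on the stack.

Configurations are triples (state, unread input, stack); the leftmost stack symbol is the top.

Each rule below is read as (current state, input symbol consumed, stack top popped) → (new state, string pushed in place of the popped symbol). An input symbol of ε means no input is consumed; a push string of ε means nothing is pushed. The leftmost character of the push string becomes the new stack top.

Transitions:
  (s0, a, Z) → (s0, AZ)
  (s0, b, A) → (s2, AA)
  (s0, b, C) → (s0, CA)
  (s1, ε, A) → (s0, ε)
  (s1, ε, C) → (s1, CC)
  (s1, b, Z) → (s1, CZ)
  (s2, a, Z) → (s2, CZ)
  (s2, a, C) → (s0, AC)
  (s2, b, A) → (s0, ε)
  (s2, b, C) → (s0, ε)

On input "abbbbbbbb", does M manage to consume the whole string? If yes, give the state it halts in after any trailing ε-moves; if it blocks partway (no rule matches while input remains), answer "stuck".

(s0, abbbbbbbb, Z)
  read a, top Z: go to s0, push AZ → (s0, bbbbbbbb, AZ)
  read b, top A: go to s2, push AA → (s2, bbbbbbb, AAZ)
  read b, top A: go to s0, push ε → (s0, bbbbbb, AZ)
  read b, top A: go to s2, push AA → (s2, bbbbb, AAZ)
  read b, top A: go to s0, push ε → (s0, bbbb, AZ)
  read b, top A: go to s2, push AA → (s2, bbb, AAZ)
  read b, top A: go to s0, push ε → (s0, bb, AZ)
  read b, top A: go to s2, push AA → (s2, b, AAZ)
  read b, top A: go to s0, push ε → (s0, ε, AZ)
All input consumed; M is in state s0.

s0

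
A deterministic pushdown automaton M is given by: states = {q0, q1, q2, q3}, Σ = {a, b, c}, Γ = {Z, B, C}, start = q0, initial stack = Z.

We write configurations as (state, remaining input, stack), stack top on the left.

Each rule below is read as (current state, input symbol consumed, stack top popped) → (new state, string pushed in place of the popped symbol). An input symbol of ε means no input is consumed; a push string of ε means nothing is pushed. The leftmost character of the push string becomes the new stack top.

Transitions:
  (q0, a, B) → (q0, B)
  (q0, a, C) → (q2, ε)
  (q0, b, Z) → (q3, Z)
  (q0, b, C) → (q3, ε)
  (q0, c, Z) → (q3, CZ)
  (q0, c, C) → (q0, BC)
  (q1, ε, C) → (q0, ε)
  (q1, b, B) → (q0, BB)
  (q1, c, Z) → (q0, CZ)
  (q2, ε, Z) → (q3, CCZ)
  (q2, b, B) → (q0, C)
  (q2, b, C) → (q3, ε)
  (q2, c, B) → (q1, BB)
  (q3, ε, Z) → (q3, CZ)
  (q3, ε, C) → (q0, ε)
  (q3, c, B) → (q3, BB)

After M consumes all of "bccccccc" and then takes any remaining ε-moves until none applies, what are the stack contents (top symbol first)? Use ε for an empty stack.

(q0, bccccccc, Z) ⊢ (q3, ccccccc, Z) ⊢ (q3, ccccccc, CZ) ⊢ (q0, ccccccc, Z) ⊢ (q3, cccccc, CZ) ⊢ (q0, cccccc, Z) ⊢ (q3, ccccc, CZ) ⊢ (q0, ccccc, Z) ⊢ (q3, cccc, CZ) ⊢ (q0, cccc, Z) ⊢ (q3, ccc, CZ) ⊢ (q0, ccc, Z) ⊢ (q3, cc, CZ) ⊢ (q0, cc, Z) ⊢ (q3, c, CZ) ⊢ (q0, c, Z) ⊢ (q3, ε, CZ) ⊢ (q0, ε, Z)
All input consumed in state q0 with stack Z.

Z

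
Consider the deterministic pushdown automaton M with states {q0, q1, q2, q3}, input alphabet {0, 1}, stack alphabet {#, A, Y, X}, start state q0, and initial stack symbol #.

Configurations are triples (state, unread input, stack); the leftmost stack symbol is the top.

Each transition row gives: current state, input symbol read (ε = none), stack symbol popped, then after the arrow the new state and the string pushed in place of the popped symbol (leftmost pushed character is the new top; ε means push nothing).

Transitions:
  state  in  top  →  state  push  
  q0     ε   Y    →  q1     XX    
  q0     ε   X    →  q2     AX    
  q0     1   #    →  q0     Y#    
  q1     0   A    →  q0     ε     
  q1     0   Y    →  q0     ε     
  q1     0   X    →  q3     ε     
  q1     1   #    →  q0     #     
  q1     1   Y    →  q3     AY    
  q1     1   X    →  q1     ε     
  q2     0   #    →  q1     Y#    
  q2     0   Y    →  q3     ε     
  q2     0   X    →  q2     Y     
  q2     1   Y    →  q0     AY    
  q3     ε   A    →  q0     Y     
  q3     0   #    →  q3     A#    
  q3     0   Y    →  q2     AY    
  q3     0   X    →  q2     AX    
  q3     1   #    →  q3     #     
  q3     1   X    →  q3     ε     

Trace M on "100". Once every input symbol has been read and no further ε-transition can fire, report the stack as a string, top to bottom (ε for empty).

(q0, 100, #) ⊢ (q0, 00, Y#) ⊢ (q1, 00, XX#) ⊢ (q3, 0, X#) ⊢ (q2, ε, AX#)
All input consumed in state q2 with stack AX#.

AX#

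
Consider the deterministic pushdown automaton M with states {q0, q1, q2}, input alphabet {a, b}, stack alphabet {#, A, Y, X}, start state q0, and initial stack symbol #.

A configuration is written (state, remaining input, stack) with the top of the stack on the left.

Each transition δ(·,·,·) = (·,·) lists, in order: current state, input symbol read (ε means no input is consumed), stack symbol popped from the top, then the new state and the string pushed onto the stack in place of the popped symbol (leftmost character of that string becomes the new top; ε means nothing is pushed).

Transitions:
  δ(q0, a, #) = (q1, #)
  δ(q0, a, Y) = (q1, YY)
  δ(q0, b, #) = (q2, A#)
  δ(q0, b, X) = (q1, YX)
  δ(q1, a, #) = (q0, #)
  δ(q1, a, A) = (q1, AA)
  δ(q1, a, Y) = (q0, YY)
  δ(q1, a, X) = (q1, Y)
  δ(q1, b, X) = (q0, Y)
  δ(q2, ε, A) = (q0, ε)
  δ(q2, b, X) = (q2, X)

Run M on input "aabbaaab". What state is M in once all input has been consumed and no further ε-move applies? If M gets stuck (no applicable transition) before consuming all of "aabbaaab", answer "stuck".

stuck

(q0, aabbaaab, #)
  read a, top #: go to q1, push # → (q1, abbaaab, #)
  read a, top #: go to q0, push # → (q0, bbaaab, #)
  read b, top #: go to q2, push A# → (q2, baaab, A#)
  ε-move, top A: go to q0, push ε → (q0, baaab, #)
  read b, top #: go to q2, push A# → (q2, aaab, A#)
  ε-move, top A: go to q0, push ε → (q0, aaab, #)
  read a, top #: go to q1, push # → (q1, aab, #)
  read a, top #: go to q0, push # → (q0, ab, #)
  read a, top #: go to q1, push # → (q1, b, #)
No transition for (q1, b, top #); M blocks with input b remaining.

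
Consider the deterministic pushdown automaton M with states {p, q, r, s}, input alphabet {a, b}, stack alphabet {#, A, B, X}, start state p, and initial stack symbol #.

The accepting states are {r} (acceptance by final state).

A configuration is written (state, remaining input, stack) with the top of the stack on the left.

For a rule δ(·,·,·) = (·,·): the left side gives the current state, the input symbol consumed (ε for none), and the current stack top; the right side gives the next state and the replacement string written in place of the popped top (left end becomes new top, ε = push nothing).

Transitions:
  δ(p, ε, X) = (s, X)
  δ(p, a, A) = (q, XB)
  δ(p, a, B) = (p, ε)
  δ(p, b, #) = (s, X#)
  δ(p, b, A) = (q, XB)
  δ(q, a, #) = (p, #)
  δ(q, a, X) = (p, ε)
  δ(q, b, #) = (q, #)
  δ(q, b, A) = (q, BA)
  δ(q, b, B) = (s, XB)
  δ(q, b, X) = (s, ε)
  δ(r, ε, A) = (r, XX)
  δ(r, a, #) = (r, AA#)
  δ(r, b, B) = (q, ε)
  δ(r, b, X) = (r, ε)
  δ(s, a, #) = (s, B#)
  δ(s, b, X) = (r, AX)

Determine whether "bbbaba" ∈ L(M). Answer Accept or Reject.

Reject

(p, bbbaba, #) ⊢ (s, bbaba, X#) ⊢ (r, baba, AX#) ⊢ (r, baba, XXX#) ⊢ (r, aba, XX#)
No transition applies at (r, aba, XX#); input not fully consumed.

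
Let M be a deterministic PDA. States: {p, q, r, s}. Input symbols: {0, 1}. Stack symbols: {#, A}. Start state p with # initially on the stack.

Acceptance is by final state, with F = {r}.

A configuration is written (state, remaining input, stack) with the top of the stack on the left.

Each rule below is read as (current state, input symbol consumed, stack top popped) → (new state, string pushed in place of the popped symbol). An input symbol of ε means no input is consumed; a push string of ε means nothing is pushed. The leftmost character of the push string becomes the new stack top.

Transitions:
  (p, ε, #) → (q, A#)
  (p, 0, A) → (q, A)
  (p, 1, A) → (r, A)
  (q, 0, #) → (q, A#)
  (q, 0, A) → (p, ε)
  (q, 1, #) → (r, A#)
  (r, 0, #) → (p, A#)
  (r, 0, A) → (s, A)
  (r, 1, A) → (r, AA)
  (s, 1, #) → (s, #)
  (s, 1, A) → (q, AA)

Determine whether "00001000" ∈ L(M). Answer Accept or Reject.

(p, 00001000, #)
  ε-move, top #: go to q, push A# → (q, 00001000, A#)
  read 0, top A: go to p, push ε → (p, 0001000, #)
  ε-move, top #: go to q, push A# → (q, 0001000, A#)
  read 0, top A: go to p, push ε → (p, 001000, #)
  ε-move, top #: go to q, push A# → (q, 001000, A#)
  read 0, top A: go to p, push ε → (p, 01000, #)
  ε-move, top #: go to q, push A# → (q, 01000, A#)
  read 0, top A: go to p, push ε → (p, 1000, #)
  ε-move, top #: go to q, push A# → (q, 1000, A#)
No transition applies at (q, 1000, A#); input not fully consumed.

Reject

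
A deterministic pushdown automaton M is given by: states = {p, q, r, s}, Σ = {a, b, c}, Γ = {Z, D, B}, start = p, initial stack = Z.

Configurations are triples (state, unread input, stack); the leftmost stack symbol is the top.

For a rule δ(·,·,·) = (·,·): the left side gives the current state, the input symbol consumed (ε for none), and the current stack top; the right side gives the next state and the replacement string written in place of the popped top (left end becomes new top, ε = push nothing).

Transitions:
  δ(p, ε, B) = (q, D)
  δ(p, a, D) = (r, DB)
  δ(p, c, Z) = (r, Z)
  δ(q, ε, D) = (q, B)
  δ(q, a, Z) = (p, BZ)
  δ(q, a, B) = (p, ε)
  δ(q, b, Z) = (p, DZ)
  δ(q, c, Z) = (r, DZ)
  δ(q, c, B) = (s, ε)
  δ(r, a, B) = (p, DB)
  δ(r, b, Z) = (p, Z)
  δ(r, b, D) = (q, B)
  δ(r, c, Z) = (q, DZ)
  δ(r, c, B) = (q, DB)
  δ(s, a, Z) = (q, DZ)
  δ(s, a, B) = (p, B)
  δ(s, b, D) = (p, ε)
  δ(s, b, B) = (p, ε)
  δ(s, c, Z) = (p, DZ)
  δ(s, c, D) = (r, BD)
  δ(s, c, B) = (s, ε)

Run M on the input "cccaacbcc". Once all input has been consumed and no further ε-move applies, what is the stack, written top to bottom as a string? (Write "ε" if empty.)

BZ

(p, cccaacbcc, Z) ⊢ (r, ccaacbcc, Z) ⊢ (q, caacbcc, DZ) ⊢ (q, caacbcc, BZ) ⊢ (s, aacbcc, Z) ⊢ (q, acbcc, DZ) ⊢ (q, acbcc, BZ) ⊢ (p, cbcc, Z) ⊢ (r, bcc, Z) ⊢ (p, cc, Z) ⊢ (r, c, Z) ⊢ (q, ε, DZ) ⊢ (q, ε, BZ)
All input consumed in state q with stack BZ.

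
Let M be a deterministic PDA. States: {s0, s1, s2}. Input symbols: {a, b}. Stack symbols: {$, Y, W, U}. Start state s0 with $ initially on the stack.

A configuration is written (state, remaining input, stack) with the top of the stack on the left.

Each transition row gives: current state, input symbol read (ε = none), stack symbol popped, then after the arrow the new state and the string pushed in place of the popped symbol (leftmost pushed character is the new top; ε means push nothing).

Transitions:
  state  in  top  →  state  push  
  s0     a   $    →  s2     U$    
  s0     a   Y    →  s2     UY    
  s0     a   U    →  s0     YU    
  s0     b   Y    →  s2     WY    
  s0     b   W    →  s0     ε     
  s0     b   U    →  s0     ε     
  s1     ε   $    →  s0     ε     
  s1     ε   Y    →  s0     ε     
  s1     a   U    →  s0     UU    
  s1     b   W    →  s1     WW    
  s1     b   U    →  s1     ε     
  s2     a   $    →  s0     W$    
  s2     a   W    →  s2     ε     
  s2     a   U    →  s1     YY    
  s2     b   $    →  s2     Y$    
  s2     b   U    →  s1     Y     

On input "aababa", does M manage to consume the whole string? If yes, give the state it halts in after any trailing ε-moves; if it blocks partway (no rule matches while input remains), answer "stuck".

stuck

(s0, aababa, $)
  read a, top $: go to s2, push U$ → (s2, ababa, U$)
  read a, top U: go to s1, push YY → (s1, baba, YY$)
  ε-move, top Y: go to s0, push ε → (s0, baba, Y$)
  read b, top Y: go to s2, push WY → (s2, aba, WY$)
  read a, top W: go to s2, push ε → (s2, ba, Y$)
No transition for (s2, b, top Y); M blocks with input ba remaining.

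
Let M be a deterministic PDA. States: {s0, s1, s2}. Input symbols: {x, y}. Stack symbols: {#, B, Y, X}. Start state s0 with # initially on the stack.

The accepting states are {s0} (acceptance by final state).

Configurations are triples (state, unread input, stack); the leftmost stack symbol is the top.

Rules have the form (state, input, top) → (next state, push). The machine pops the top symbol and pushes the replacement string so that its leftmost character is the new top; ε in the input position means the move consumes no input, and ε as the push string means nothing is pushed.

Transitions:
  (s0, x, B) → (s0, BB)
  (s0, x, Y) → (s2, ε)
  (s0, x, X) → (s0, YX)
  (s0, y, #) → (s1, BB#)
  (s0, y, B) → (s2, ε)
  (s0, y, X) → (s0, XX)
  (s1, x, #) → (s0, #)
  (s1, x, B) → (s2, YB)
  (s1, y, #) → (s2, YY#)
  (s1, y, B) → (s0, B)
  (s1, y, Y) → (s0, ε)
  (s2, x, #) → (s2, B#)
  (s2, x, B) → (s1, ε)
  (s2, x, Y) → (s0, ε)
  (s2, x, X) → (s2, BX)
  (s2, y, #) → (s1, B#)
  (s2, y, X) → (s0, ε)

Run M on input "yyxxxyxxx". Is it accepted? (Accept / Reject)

(s0, yyxxxyxxx, #)
  read y, top #: go to s1, push BB# → (s1, yxxxyxxx, BB#)
  read y, top B: go to s0, push B → (s0, xxxyxxx, BB#)
  read x, top B: go to s0, push BB → (s0, xxyxxx, BBB#)
  read x, top B: go to s0, push BB → (s0, xyxxx, BBBB#)
  read x, top B: go to s0, push BB → (s0, yxxx, BBBBB#)
  read y, top B: go to s2, push ε → (s2, xxx, BBBB#)
  read x, top B: go to s1, push ε → (s1, xx, BBB#)
  read x, top B: go to s2, push YB → (s2, x, YBBB#)
  read x, top Y: go to s0, push ε → (s0, ε, BBB#)
All input consumed; state s0 ∈ F.

Accept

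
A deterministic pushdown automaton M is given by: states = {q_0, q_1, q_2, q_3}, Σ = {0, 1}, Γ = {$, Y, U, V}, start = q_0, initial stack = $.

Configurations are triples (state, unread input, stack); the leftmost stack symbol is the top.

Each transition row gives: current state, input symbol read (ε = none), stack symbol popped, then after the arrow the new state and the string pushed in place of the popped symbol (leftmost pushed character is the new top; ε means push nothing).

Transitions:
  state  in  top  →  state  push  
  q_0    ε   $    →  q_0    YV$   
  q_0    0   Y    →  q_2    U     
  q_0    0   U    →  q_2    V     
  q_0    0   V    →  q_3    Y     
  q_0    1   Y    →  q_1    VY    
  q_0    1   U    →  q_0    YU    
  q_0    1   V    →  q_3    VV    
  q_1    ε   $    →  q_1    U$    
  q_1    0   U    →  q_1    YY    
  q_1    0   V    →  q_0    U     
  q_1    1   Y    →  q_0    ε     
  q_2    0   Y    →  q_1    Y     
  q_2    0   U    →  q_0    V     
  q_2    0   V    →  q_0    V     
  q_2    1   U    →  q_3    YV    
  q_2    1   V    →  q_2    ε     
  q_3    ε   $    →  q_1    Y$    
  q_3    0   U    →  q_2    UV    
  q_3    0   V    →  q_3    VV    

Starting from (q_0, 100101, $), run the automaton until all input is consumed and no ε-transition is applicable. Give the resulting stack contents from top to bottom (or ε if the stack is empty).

(q_0, 100101, $)
  ε-move, top $: go to q_0, push YV$ → (q_0, 100101, YV$)
  read 1, top Y: go to q_1, push VY → (q_1, 00101, VYV$)
  read 0, top V: go to q_0, push U → (q_0, 0101, UYV$)
  read 0, top U: go to q_2, push V → (q_2, 101, VYV$)
  read 1, top V: go to q_2, push ε → (q_2, 01, YV$)
  read 0, top Y: go to q_1, push Y → (q_1, 1, YV$)
  read 1, top Y: go to q_0, push ε → (q_0, ε, V$)
All input consumed in state q_0 with stack V$.

V$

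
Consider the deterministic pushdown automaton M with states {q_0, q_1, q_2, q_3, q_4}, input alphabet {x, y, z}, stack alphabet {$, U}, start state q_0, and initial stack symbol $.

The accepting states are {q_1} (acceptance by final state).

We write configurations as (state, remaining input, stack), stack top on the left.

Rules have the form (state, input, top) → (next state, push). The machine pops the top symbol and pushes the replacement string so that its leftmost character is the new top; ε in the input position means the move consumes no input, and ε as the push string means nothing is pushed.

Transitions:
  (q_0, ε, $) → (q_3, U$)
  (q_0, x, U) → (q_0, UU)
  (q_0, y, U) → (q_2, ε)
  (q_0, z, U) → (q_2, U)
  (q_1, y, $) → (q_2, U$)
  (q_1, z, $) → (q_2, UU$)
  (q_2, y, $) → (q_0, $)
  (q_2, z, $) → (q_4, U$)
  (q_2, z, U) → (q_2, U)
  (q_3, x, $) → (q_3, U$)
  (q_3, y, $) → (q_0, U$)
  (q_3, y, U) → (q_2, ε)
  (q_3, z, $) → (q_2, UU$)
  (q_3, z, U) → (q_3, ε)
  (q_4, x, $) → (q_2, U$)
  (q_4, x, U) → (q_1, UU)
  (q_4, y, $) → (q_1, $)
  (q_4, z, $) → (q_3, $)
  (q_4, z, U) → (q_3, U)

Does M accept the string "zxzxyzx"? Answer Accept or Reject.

(q_0, zxzxyzx, $) ⊢ (q_3, zxzxyzx, U$) ⊢ (q_3, xzxyzx, $) ⊢ (q_3, zxyzx, U$) ⊢ (q_3, xyzx, $) ⊢ (q_3, yzx, U$) ⊢ (q_2, zx, $) ⊢ (q_4, x, U$) ⊢ (q_1, ε, UU$)
All input consumed; state q_1 ∈ F.

Accept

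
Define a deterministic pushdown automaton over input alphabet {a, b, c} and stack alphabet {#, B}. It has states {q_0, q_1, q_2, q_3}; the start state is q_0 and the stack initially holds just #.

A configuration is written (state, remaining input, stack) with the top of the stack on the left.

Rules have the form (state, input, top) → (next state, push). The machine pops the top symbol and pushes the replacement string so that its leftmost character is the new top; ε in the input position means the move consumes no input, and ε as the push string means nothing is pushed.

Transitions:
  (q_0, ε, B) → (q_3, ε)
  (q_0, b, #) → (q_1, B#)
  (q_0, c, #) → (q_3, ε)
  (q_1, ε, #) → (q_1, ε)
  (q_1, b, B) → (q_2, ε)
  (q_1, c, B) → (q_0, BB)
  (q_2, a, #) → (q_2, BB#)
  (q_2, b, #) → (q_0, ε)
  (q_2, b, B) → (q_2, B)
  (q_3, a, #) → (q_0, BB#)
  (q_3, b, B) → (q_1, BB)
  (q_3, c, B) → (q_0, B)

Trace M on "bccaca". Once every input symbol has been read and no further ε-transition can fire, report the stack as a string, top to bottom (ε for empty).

B#

(q_0, bccaca, #)
  read b, top #: go to q_1, push B# → (q_1, ccaca, B#)
  read c, top B: go to q_0, push BB → (q_0, caca, BB#)
  ε-move, top B: go to q_3, push ε → (q_3, caca, B#)
  read c, top B: go to q_0, push B → (q_0, aca, B#)
  ε-move, top B: go to q_3, push ε → (q_3, aca, #)
  read a, top #: go to q_0, push BB# → (q_0, ca, BB#)
  ε-move, top B: go to q_3, push ε → (q_3, ca, B#)
  read c, top B: go to q_0, push B → (q_0, a, B#)
  ε-move, top B: go to q_3, push ε → (q_3, a, #)
  read a, top #: go to q_0, push BB# → (q_0, ε, BB#)
  ε-move, top B: go to q_3, push ε → (q_3, ε, B#)
All input consumed in state q_3 with stack B#.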